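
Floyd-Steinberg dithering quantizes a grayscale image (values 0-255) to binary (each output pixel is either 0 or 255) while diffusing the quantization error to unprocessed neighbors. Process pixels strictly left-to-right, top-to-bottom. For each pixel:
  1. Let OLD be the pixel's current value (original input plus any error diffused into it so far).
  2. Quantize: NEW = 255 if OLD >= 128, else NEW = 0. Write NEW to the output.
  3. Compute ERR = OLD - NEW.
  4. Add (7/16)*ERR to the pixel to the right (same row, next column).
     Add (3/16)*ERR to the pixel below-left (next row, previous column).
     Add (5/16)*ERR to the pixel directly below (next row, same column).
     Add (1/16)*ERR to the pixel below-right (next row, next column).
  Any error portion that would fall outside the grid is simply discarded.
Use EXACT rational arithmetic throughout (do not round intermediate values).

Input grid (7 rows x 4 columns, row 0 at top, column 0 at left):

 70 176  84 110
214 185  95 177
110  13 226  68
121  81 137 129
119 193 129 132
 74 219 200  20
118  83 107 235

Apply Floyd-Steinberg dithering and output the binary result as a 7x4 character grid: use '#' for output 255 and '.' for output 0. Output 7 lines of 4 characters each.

(0,0): OLD=70 → NEW=0, ERR=70
(0,1): OLD=1653/8 → NEW=255, ERR=-387/8
(0,2): OLD=8043/128 → NEW=0, ERR=8043/128
(0,3): OLD=281581/2048 → NEW=255, ERR=-240659/2048
(1,0): OLD=29031/128 → NEW=255, ERR=-3609/128
(1,1): OLD=177873/1024 → NEW=255, ERR=-83247/1024
(1,2): OLD=1769893/32768 → NEW=0, ERR=1769893/32768
(1,3): OLD=87994515/524288 → NEW=255, ERR=-45698925/524288
(2,0): OLD=1408139/16384 → NEW=0, ERR=1408139/16384
(2,1): OLD=17595945/524288 → NEW=0, ERR=17595945/524288
(2,2): OLD=247608653/1048576 → NEW=255, ERR=-19778227/1048576
(2,3): OLD=602050425/16777216 → NEW=0, ERR=602050425/16777216
(3,0): OLD=1293111643/8388608 → NEW=255, ERR=-845983397/8388608
(3,1): OLD=6603717509/134217728 → NEW=0, ERR=6603717509/134217728
(3,2): OLD=346726989179/2147483648 → NEW=255, ERR=-200881341061/2147483648
(3,3): OLD=3371043325149/34359738368 → NEW=0, ERR=3371043325149/34359738368
(4,0): OLD=207683034879/2147483648 → NEW=0, ERR=207683034879/2147483648
(4,1): OLD=3897146188541/17179869184 → NEW=255, ERR=-483720453379/17179869184
(4,2): OLD=59879588017117/549755813888 → NEW=0, ERR=59879588017117/549755813888
(4,3): OLD=1798499237751579/8796093022208 → NEW=255, ERR=-444504482911461/8796093022208
(5,0): OLD=27197125148879/274877906944 → NEW=0, ERR=27197125148879/274877906944
(5,1): OLD=2462514472387593/8796093022208 → NEW=255, ERR=219510751724553/8796093022208
(5,2): OLD=1027914426676325/4398046511104 → NEW=255, ERR=-93587433655195/4398046511104
(5,3): OLD=240076689650397/140737488355328 → NEW=0, ERR=240076689650397/140737488355328
(6,0): OLD=21617095904923003/140737488355328 → NEW=255, ERR=-14270963625685637/140737488355328
(6,1): OLD=109504033739367693/2251799813685248 → NEW=0, ERR=109504033739367693/2251799813685248
(6,2): OLD=4449744120592123851/36028797018963968 → NEW=0, ERR=4449744120592123851/36028797018963968
(6,3): OLD=166157115541698537357/576460752303423488 → NEW=255, ERR=19159623704325547917/576460752303423488
Row 0: .#.#
Row 1: ##.#
Row 2: ..#.
Row 3: #.#.
Row 4: .#.#
Row 5: .##.
Row 6: #..#

Answer: .#.#
##.#
..#.
#.#.
.#.#
.##.
#..#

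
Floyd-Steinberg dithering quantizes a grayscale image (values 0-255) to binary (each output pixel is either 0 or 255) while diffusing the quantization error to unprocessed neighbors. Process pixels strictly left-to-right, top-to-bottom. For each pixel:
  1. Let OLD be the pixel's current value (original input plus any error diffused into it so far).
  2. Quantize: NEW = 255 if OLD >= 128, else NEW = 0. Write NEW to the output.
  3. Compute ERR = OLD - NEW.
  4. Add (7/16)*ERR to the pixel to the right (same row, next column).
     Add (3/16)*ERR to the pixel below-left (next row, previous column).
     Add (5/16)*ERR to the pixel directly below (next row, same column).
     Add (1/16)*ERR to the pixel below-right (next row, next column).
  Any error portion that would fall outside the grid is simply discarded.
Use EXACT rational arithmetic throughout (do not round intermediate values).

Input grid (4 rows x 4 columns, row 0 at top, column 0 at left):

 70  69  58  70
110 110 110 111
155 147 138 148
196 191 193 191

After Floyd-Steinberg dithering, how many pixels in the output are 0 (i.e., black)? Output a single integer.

(0,0): OLD=70 → NEW=0, ERR=70
(0,1): OLD=797/8 → NEW=0, ERR=797/8
(0,2): OLD=13003/128 → NEW=0, ERR=13003/128
(0,3): OLD=234381/2048 → NEW=0, ERR=234381/2048
(1,0): OLD=19271/128 → NEW=255, ERR=-13369/128
(1,1): OLD=121713/1024 → NEW=0, ERR=121713/1024
(1,2): OLD=7255877/32768 → NEW=255, ERR=-1099963/32768
(1,3): OLD=72575475/524288 → NEW=255, ERR=-61117965/524288
(2,0): OLD=2369899/16384 → NEW=255, ERR=-1808021/16384
(2,1): OLD=64509769/524288 → NEW=0, ERR=64509769/524288
(2,2): OLD=175020301/1048576 → NEW=255, ERR=-92366579/1048576
(2,3): OLD=1190083449/16777216 → NEW=0, ERR=1190083449/16777216
(3,0): OLD=1548413115/8388608 → NEW=255, ERR=-590681925/8388608
(3,1): OLD=23519089445/134217728 → NEW=255, ERR=-10706431195/134217728
(3,2): OLD=325481218779/2147483648 → NEW=255, ERR=-222127111461/2147483648
(3,3): OLD=5580306901629/34359738368 → NEW=255, ERR=-3181426382211/34359738368
Output grid:
  Row 0: ....  (4 black, running=4)
  Row 1: #.##  (1 black, running=5)
  Row 2: #.#.  (2 black, running=7)
  Row 3: ####  (0 black, running=7)

Answer: 7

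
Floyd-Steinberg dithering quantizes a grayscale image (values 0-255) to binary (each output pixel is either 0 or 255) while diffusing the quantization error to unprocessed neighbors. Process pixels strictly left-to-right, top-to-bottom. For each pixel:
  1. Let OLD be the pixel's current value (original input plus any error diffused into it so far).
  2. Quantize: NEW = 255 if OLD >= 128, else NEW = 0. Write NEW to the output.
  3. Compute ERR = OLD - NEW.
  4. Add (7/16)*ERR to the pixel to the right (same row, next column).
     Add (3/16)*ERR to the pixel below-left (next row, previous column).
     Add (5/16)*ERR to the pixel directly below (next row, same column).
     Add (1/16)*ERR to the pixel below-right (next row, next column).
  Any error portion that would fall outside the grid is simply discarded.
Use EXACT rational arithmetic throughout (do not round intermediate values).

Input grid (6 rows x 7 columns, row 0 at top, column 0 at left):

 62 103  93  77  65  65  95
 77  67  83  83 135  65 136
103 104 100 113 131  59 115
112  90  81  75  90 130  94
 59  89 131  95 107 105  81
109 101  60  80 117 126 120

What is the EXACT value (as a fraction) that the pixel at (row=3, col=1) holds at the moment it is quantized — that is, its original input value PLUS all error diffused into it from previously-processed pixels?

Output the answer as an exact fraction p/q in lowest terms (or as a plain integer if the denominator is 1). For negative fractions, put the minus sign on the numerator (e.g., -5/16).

(0,0): OLD=62 → NEW=0, ERR=62
(0,1): OLD=1041/8 → NEW=255, ERR=-999/8
(0,2): OLD=4911/128 → NEW=0, ERR=4911/128
(0,3): OLD=192073/2048 → NEW=0, ERR=192073/2048
(0,4): OLD=3474431/32768 → NEW=0, ERR=3474431/32768
(0,5): OLD=58399737/524288 → NEW=0, ERR=58399737/524288
(0,6): OLD=1205715919/8388608 → NEW=255, ERR=-933379121/8388608
(1,0): OLD=9339/128 → NEW=0, ERR=9339/128
(1,1): OLD=72669/1024 → NEW=0, ERR=72669/1024
(1,2): OLD=4450465/32768 → NEW=255, ERR=-3905375/32768
(1,3): OLD=10806157/131072 → NEW=0, ERR=10806157/131072
(1,4): OLD=1937358855/8388608 → NEW=255, ERR=-201736185/8388608
(1,5): OLD=5036647479/67108864 → NEW=0, ERR=5036647479/67108864
(1,6): OLD=151425421913/1073741824 → NEW=255, ERR=-122378743207/1073741824
(2,0): OLD=2279119/16384 → NEW=255, ERR=-1898801/16384
(2,1): OLD=30244437/524288 → NEW=0, ERR=30244437/524288
(2,2): OLD=905022271/8388608 → NEW=0, ERR=905022271/8388608
(2,3): OLD=11677372423/67108864 → NEW=255, ERR=-5435387897/67108864
(2,4): OLD=57592855543/536870912 → NEW=0, ERR=57592855543/536870912
(2,5): OLD=1829885596477/17179869184 → NEW=0, ERR=1829885596477/17179869184
(2,6): OLD=35919240771963/274877906944 → NEW=255, ERR=-34174625498757/274877906944
(3,0): OLD=726449247/8388608 → NEW=0, ERR=726449247/8388608
(3,1): OLD=10663587955/67108864 → NEW=255, ERR=-6449172365/67108864
Target (3,1): original=90, with diffused error = 10663587955/67108864

Answer: 10663587955/67108864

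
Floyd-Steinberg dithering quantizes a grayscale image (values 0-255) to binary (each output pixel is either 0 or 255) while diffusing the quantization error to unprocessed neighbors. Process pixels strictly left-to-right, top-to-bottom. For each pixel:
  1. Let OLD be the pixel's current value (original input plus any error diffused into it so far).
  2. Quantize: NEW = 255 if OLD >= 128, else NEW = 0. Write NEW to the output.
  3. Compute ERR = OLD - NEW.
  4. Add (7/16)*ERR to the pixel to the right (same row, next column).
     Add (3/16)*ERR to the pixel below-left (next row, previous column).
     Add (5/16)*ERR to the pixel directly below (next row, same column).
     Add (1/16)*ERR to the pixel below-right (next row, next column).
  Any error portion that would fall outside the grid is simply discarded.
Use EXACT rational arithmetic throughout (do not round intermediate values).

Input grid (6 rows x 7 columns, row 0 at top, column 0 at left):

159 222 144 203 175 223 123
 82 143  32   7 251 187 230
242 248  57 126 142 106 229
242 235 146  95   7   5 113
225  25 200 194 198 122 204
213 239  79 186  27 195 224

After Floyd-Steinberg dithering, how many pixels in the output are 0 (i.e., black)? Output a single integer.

Answer: 16

Derivation:
(0,0): OLD=159 → NEW=255, ERR=-96
(0,1): OLD=180 → NEW=255, ERR=-75
(0,2): OLD=1779/16 → NEW=0, ERR=1779/16
(0,3): OLD=64421/256 → NEW=255, ERR=-859/256
(0,4): OLD=710787/4096 → NEW=255, ERR=-333693/4096
(0,5): OLD=12278677/65536 → NEW=255, ERR=-4433003/65536
(0,6): OLD=97943827/1048576 → NEW=0, ERR=97943827/1048576
(1,0): OLD=607/16 → NEW=0, ERR=607/16
(1,1): OLD=19329/128 → NEW=255, ERR=-13311/128
(1,2): OLD=65261/4096 → NEW=0, ERR=65261/4096
(1,3): OLD=75301/16384 → NEW=0, ERR=75301/16384
(1,4): OLD=225086651/1048576 → NEW=255, ERR=-42300229/1048576
(1,5): OLD=1347501811/8388608 → NEW=255, ERR=-791593229/8388608
(1,6): OLD=28679253533/134217728 → NEW=255, ERR=-5546267107/134217728
(2,0): OLD=479963/2048 → NEW=255, ERR=-42277/2048
(2,1): OLD=13882465/65536 → NEW=255, ERR=-2829215/65536
(2,2): OLD=39273587/1048576 → NEW=0, ERR=39273587/1048576
(2,3): OLD=1151373387/8388608 → NEW=255, ERR=-987721653/8388608
(2,4): OLD=4058315535/67108864 → NEW=0, ERR=4058315535/67108864
(2,5): OLD=199068995225/2147483648 → NEW=0, ERR=199068995225/2147483648
(2,6): OLD=8615513817663/34359738368 → NEW=255, ERR=-146219466177/34359738368
(3,0): OLD=238503427/1048576 → NEW=255, ERR=-28883453/1048576
(3,1): OLD=1805149663/8388608 → NEW=255, ERR=-333945377/8388608
(3,2): OLD=7751904825/67108864 → NEW=0, ERR=7751904825/67108864
(3,3): OLD=32862099277/268435456 → NEW=0, ERR=32862099277/268435456
(3,4): OLD=3074476456195/34359738368 → NEW=0, ERR=3074476456195/34359738368
(3,5): OLD=20917416518097/274877906944 → NEW=0, ERR=20917416518097/274877906944
(3,6): OLD=663033224123151/4398046511104 → NEW=255, ERR=-458468636208369/4398046511104
(4,0): OLD=28041814549/134217728 → NEW=255, ERR=-6183706091/134217728
(4,1): OLD=26499865369/2147483648 → NEW=0, ERR=26499865369/2147483648
(4,2): OLD=9000951869319/34359738368 → NEW=255, ERR=239218585479/34359738368
(4,3): OLD=71275653084445/274877906944 → NEW=255, ERR=1181786813725/274877906944
(4,4): OLD=549233907178203/2199023255552 → NEW=255, ERR=-11517022987557/2199023255552
(4,5): OLD=9115268867064823/70368744177664 → NEW=255, ERR=-8828760898239497/70368744177664
(4,6): OLD=136559622440182129/1125899906842624 → NEW=0, ERR=136559622440182129/1125899906842624
(5,0): OLD=6903427381211/34359738368 → NEW=255, ERR=-1858305902629/34359738368
(5,1): OLD=59819057213745/274877906944 → NEW=255, ERR=-10274809056975/274877906944
(5,2): OLD=146014048802979/2199023255552 → NEW=0, ERR=146014048802979/2199023255552
(5,3): OLD=3797210971600295/17592186044416 → NEW=255, ERR=-688796469725785/17592186044416
(5,4): OLD=-16913472615985143/1125899906842624 → NEW=0, ERR=-16913472615985143/1125899906842624
(5,5): OLD=1545947340364424161/9007199254740992 → NEW=255, ERR=-750888469594528799/9007199254740992
(5,6): OLD=31357886344462643279/144115188075855872 → NEW=255, ERR=-5391486614880604081/144115188075855872
Output grid:
  Row 0: ##.###.  (2 black, running=2)
  Row 1: .#..###  (3 black, running=5)
  Row 2: ##.#..#  (3 black, running=8)
  Row 3: ##....#  (4 black, running=12)
  Row 4: #.####.  (2 black, running=14)
  Row 5: ##.#.##  (2 black, running=16)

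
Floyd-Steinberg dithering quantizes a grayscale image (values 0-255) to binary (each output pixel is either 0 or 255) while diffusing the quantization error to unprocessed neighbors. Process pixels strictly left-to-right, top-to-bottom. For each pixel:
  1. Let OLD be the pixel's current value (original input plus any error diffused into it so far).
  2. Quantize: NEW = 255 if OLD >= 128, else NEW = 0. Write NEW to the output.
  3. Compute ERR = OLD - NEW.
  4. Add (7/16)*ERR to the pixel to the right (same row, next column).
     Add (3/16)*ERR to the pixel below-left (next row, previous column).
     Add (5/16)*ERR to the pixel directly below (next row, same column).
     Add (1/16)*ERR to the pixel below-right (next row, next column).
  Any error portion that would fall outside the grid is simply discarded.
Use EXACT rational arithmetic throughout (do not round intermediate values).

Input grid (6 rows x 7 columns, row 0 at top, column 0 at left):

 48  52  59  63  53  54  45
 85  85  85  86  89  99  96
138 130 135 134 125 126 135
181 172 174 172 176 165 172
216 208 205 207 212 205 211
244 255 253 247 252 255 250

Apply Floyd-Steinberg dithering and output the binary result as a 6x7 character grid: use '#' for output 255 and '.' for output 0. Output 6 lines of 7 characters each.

Answer: .......
.#.#.#.
#.#.#.#
######.
#.#.###
#######

Derivation:
(0,0): OLD=48 → NEW=0, ERR=48
(0,1): OLD=73 → NEW=0, ERR=73
(0,2): OLD=1455/16 → NEW=0, ERR=1455/16
(0,3): OLD=26313/256 → NEW=0, ERR=26313/256
(0,4): OLD=401279/4096 → NEW=0, ERR=401279/4096
(0,5): OLD=6347897/65536 → NEW=0, ERR=6347897/65536
(0,6): OLD=91621199/1048576 → NEW=0, ERR=91621199/1048576
(1,0): OLD=1819/16 → NEW=0, ERR=1819/16
(1,1): OLD=22733/128 → NEW=255, ERR=-9907/128
(1,2): OLD=423489/4096 → NEW=0, ERR=423489/4096
(1,3): OLD=3070469/16384 → NEW=255, ERR=-1107451/16384
(1,4): OLD=120196775/1048576 → NEW=0, ERR=120196775/1048576
(1,5): OLD=1693872295/8388608 → NEW=255, ERR=-445222745/8388608
(1,6): OLD=14245721449/134217728 → NEW=0, ERR=14245721449/134217728
(2,0): OLD=325663/2048 → NEW=255, ERR=-196577/2048
(2,1): OLD=5918613/65536 → NEW=0, ERR=5918613/65536
(2,2): OLD=198505375/1048576 → NEW=255, ERR=-68881505/1048576
(2,3): OLD=940297799/8388608 → NEW=0, ERR=940297799/8388608
(2,4): OLD=13132244223/67108864 → NEW=255, ERR=-3980516097/67108864
(2,5): OLD=237360246237/2147483648 → NEW=0, ERR=237360246237/2147483648
(2,6): OLD=7325767096539/34359738368 → NEW=255, ERR=-1435966187301/34359738368
(3,0): OLD=176095775/1048576 → NEW=255, ERR=-91291105/1048576
(3,1): OLD=1206420259/8388608 → NEW=255, ERR=-932674781/8388608
(3,2): OLD=8824188433/67108864 → NEW=255, ERR=-8288571887/67108864
(3,3): OLD=36981384467/268435456 → NEW=255, ERR=-31469656813/268435456
(3,4): OLD=4600927570975/34359738368 → NEW=255, ERR=-4160805712865/34359738368
(3,5): OLD=37113483098429/274877906944 → NEW=255, ERR=-32980383172291/274877906944
(3,6): OLD=498544781730147/4398046511104 → NEW=0, ERR=498544781730147/4398046511104
(4,0): OLD=22541360705/134217728 → NEW=255, ERR=-11684159935/134217728
(4,1): OLD=228856803997/2147483648 → NEW=0, ERR=228856803997/2147483648
(4,2): OLD=6325535984051/34359738368 → NEW=255, ERR=-2436197299789/34359738368
(4,3): OLD=29939663035617/274877906944 → NEW=0, ERR=29939663035617/274877906944
(4,4): OLD=422182597497691/2199023255552 → NEW=255, ERR=-138568332668069/2199023255552
(4,5): OLD=10810256459228595/70368744177664 → NEW=255, ERR=-7133773306075725/70368744177664
(4,6): OLD=219069071647568853/1125899906842624 → NEW=255, ERR=-68035404597300267/1125899906842624
(5,0): OLD=8135613778983/34359738368 → NEW=255, ERR=-626119504857/34359738368
(5,1): OLD=71906851742237/274877906944 → NEW=255, ERR=1812985471517/274877906944
(5,2): OLD=573530716818419/2199023255552 → NEW=255, ERR=12779786652659/2199023255552
(5,3): OLD=4702981654372047/17592186044416 → NEW=255, ERR=216974213045967/17592186044416
(5,4): OLD=253894355081628061/1125899906842624 → NEW=255, ERR=-33210121163241059/1125899906842624
(5,5): OLD=1757722853585604189/9007199254740992 → NEW=255, ERR=-539112956373348771/9007199254740992
(5,6): OLD=28620467157280823123/144115188075855872 → NEW=255, ERR=-8128905802062424237/144115188075855872
Row 0: .......
Row 1: .#.#.#.
Row 2: #.#.#.#
Row 3: ######.
Row 4: #.#.###
Row 5: #######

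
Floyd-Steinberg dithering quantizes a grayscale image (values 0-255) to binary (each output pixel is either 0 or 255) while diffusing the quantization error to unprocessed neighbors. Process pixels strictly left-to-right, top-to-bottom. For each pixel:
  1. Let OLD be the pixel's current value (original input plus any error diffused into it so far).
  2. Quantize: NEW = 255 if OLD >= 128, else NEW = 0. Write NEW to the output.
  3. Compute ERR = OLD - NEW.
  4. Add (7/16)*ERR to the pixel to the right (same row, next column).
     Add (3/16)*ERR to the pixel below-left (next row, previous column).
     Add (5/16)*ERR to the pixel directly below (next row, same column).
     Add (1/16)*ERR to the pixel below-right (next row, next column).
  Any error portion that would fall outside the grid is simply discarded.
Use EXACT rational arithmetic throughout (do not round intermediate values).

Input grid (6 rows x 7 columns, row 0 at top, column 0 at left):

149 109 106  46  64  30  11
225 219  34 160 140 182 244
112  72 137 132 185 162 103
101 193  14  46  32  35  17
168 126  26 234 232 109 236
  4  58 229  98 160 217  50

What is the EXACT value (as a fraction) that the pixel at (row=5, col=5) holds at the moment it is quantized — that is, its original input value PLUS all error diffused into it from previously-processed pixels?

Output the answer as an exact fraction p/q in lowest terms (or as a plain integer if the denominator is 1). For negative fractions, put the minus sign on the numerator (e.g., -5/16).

(0,0): OLD=149 → NEW=255, ERR=-106
(0,1): OLD=501/8 → NEW=0, ERR=501/8
(0,2): OLD=17075/128 → NEW=255, ERR=-15565/128
(0,3): OLD=-14747/2048 → NEW=0, ERR=-14747/2048
(0,4): OLD=1993923/32768 → NEW=0, ERR=1993923/32768
(0,5): OLD=29686101/524288 → NEW=0, ERR=29686101/524288
(0,6): OLD=300077395/8388608 → NEW=0, ERR=300077395/8388608
(1,0): OLD=26063/128 → NEW=255, ERR=-6577/128
(1,1): OLD=191145/1024 → NEW=255, ERR=-69975/1024
(1,2): OLD=-1026723/32768 → NEW=0, ERR=-1026723/32768
(1,3): OLD=19379097/131072 → NEW=255, ERR=-14044263/131072
(1,4): OLD=1025962667/8388608 → NEW=0, ERR=1025962667/8388608
(1,5): OLD=17697464859/67108864 → NEW=255, ERR=584704539/67108864
(1,6): OLD=281888853557/1073741824 → NEW=255, ERR=8084688437/1073741824
(2,0): OLD=1362003/16384 → NEW=0, ERR=1362003/16384
(2,1): OLD=40856897/524288 → NEW=0, ERR=40856897/524288
(2,2): OLD=1148741379/8388608 → NEW=255, ERR=-990353661/8388608
(2,3): OLD=4552573611/67108864 → NEW=0, ERR=4552573611/67108864
(2,4): OLD=133056105179/536870912 → NEW=255, ERR=-3845977381/536870912
(2,5): OLD=2931648774281/17179869184 → NEW=255, ERR=-1449217867639/17179869184
(2,6): OLD=18964358778703/274877906944 → NEW=0, ERR=18964358778703/274877906944
(3,0): OLD=1187740579/8388608 → NEW=255, ERR=-951354461/8388608
(3,1): OLD=10119688295/67108864 → NEW=255, ERR=-6993072025/67108864
(3,2): OLD=-27322930715/536870912 → NEW=0, ERR=-27322930715/536870912
(3,3): OLD=77764713555/2147483648 → NEW=0, ERR=77764713555/2147483648
(3,4): OLD=9353365841827/274877906944 → NEW=0, ERR=9353365841827/274877906944
(3,5): OLD=79195847643673/2199023255552 → NEW=0, ERR=79195847643673/2199023255552
(3,6): OLD=1725579723106183/35184372088832 → NEW=0, ERR=1725579723106183/35184372088832
(4,0): OLD=121355231917/1073741824 → NEW=0, ERR=121355231917/1073741824
(4,1): OLD=2168993423305/17179869184 → NEW=0, ERR=2168993423305/17179869184
(4,2): OLD=18034237316199/274877906944 → NEW=0, ERR=18034237316199/274877906944
(4,3): OLD=609611359243165/2199023255552 → NEW=255, ERR=48860429077405/2199023255552
(4,4): OLD=4598075285717639/17592186044416 → NEW=255, ERR=112067844391559/17592186044416
(4,5): OLD=75640132552971079/562949953421312 → NEW=255, ERR=-67912105569463481/562949953421312
(4,6): OLD=1808634799977904673/9007199254740992 → NEW=255, ERR=-488201009981048287/9007199254740992
(5,0): OLD=17314910451051/274877906944 → NEW=0, ERR=17314910451051/274877906944
(5,1): OLD=317490097992569/2199023255552 → NEW=255, ERR=-243260832173191/2199023255552
(5,2): OLD=3749988660596703/17592186044416 → NEW=255, ERR=-736018780729377/17592186044416
(5,3): OLD=12938614068523131/140737488355328 → NEW=0, ERR=12938614068523131/140737488355328
(5,4): OLD=1630135882915281065/9007199254740992 → NEW=255, ERR=-666699927043671895/9007199254740992
(5,5): OLD=9882951791991637913/72057594037927936 → NEW=255, ERR=-8491734687679985767/72057594037927936
Target (5,5): original=217, with diffused error = 9882951791991637913/72057594037927936

Answer: 9882951791991637913/72057594037927936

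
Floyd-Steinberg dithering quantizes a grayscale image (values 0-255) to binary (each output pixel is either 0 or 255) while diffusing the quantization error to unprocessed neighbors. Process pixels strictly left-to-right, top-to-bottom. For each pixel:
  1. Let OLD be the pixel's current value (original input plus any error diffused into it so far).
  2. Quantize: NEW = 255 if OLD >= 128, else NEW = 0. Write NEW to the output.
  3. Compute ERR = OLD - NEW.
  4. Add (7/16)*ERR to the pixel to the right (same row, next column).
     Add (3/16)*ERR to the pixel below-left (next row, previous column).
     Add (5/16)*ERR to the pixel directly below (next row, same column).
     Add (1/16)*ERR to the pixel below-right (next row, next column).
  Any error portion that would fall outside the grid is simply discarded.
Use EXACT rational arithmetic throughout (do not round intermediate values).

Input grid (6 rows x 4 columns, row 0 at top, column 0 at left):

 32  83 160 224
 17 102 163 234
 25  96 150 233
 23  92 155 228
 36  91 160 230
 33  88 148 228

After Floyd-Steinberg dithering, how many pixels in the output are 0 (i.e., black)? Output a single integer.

Answer: 12

Derivation:
(0,0): OLD=32 → NEW=0, ERR=32
(0,1): OLD=97 → NEW=0, ERR=97
(0,2): OLD=3239/16 → NEW=255, ERR=-841/16
(0,3): OLD=51457/256 → NEW=255, ERR=-13823/256
(1,0): OLD=723/16 → NEW=0, ERR=723/16
(1,1): OLD=18461/128 → NEW=255, ERR=-14179/128
(1,2): OLD=385225/4096 → NEW=0, ERR=385225/4096
(1,3): OLD=16710863/65536 → NEW=255, ERR=-817/65536
(2,0): OLD=37583/2048 → NEW=0, ERR=37583/2048
(2,1): OLD=5889741/65536 → NEW=0, ERR=5889741/65536
(2,2): OLD=27758811/131072 → NEW=255, ERR=-5664549/131072
(2,3): OLD=461303603/2097152 → NEW=255, ERR=-73470157/2097152
(3,0): OLD=47799751/1048576 → NEW=0, ERR=47799751/1048576
(3,1): OLD=2232574729/16777216 → NEW=255, ERR=-2045615351/16777216
(3,2): OLD=23407366791/268435456 → NEW=0, ERR=23407366791/268435456
(3,3): OLD=1084482214193/4294967296 → NEW=255, ERR=-10734446287/4294967296
(4,0): OLD=7350810443/268435456 → NEW=0, ERR=7350810443/268435456
(4,1): OLD=180553652793/2147483648 → NEW=0, ERR=180553652793/2147483648
(4,2): OLD=14839575891425/68719476736 → NEW=255, ERR=-2683890676255/68719476736
(4,3): OLD=239233969850231/1099511627776 → NEW=255, ERR=-41141495232649/1099511627776
(5,0): OLD=1969564742243/34359738368 → NEW=0, ERR=1969564742243/34359738368
(5,1): OLD=147049649527213/1099511627776 → NEW=255, ERR=-133325815555667/1099511627776
(5,2): OLD=89041909757223/1099511627776 → NEW=0, ERR=89041909757223/1099511627776
(5,3): OLD=1096415514861021/4398046511104 → NEW=255, ERR=-25086345470499/4398046511104
Output grid:
  Row 0: ..##  (2 black, running=2)
  Row 1: .#.#  (2 black, running=4)
  Row 2: ..##  (2 black, running=6)
  Row 3: .#.#  (2 black, running=8)
  Row 4: ..##  (2 black, running=10)
  Row 5: .#.#  (2 black, running=12)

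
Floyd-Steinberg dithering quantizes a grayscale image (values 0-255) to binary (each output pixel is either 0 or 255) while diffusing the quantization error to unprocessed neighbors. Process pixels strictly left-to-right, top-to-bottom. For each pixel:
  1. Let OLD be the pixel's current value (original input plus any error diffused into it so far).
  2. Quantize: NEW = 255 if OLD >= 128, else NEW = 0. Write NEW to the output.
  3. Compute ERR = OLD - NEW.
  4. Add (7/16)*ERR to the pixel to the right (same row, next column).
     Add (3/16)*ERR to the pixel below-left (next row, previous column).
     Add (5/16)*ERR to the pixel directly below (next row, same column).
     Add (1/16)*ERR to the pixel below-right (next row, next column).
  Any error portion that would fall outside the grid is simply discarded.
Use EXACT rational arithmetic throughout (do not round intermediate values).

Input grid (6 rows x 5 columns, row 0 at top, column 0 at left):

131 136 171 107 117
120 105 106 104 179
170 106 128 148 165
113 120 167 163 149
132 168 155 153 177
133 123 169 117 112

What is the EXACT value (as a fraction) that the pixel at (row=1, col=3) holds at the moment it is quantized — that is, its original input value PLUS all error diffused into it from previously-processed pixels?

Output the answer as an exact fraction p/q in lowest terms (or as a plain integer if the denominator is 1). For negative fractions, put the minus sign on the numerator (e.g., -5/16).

(0,0): OLD=131 → NEW=255, ERR=-124
(0,1): OLD=327/4 → NEW=0, ERR=327/4
(0,2): OLD=13233/64 → NEW=255, ERR=-3087/64
(0,3): OLD=87959/1024 → NEW=0, ERR=87959/1024
(0,4): OLD=2532641/16384 → NEW=255, ERR=-1645279/16384
(1,0): OLD=6181/64 → NEW=0, ERR=6181/64
(1,1): OLD=79875/512 → NEW=255, ERR=-50685/512
(1,2): OLD=1127743/16384 → NEW=0, ERR=1127743/16384
(1,3): OLD=9116947/65536 → NEW=255, ERR=-7594733/65536
Target (1,3): original=104, with diffused error = 9116947/65536

Answer: 9116947/65536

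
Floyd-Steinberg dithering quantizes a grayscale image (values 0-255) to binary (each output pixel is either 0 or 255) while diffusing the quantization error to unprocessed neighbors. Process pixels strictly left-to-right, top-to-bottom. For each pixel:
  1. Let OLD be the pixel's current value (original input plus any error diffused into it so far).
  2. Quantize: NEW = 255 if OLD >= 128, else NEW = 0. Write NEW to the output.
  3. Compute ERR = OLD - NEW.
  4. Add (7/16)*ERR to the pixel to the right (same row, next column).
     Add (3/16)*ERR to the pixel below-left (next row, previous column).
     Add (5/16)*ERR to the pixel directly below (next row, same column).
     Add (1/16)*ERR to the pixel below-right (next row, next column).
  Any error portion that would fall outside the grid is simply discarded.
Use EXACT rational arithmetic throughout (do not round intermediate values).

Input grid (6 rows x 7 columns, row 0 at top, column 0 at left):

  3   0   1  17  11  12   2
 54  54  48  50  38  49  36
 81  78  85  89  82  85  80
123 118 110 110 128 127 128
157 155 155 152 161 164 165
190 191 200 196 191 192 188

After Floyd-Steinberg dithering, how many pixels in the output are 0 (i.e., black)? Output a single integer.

Answer: 25

Derivation:
(0,0): OLD=3 → NEW=0, ERR=3
(0,1): OLD=21/16 → NEW=0, ERR=21/16
(0,2): OLD=403/256 → NEW=0, ERR=403/256
(0,3): OLD=72453/4096 → NEW=0, ERR=72453/4096
(0,4): OLD=1228067/65536 → NEW=0, ERR=1228067/65536
(0,5): OLD=21179381/1048576 → NEW=0, ERR=21179381/1048576
(0,6): OLD=181810099/16777216 → NEW=0, ERR=181810099/16777216
(1,0): OLD=14127/256 → NEW=0, ERR=14127/256
(1,1): OLD=161865/2048 → NEW=0, ERR=161865/2048
(1,2): OLD=5666813/65536 → NEW=0, ERR=5666813/65536
(1,3): OLD=25420025/262144 → NEW=0, ERR=25420025/262144
(1,4): OLD=1529626379/16777216 → NEW=0, ERR=1529626379/16777216
(1,5): OLD=13207443963/134217728 → NEW=0, ERR=13207443963/134217728
(1,6): OLD=179744883797/2147483648 → NEW=0, ERR=179744883797/2147483648
(2,0): OLD=3704883/32768 → NEW=0, ERR=3704883/32768
(2,1): OLD=180172641/1048576 → NEW=255, ERR=-87214239/1048576
(2,2): OLD=1656823907/16777216 → NEW=0, ERR=1656823907/16777216
(2,3): OLD=24831257099/134217728 → NEW=255, ERR=-9394263541/134217728
(2,4): OLD=112078127099/1073741824 → NEW=0, ERR=112078127099/1073741824
(2,5): OLD=6281293885609/34359738368 → NEW=255, ERR=-2480439398231/34359738368
(2,6): OLD=44378085681711/549755813888 → NEW=0, ERR=44378085681711/549755813888
(3,0): OLD=2394736131/16777216 → NEW=255, ERR=-1883453949/16777216
(3,1): OLD=9190719431/134217728 → NEW=0, ERR=9190719431/134217728
(3,2): OLD=163742490181/1073741824 → NEW=255, ERR=-110061674939/1073741824
(3,3): OLD=296463613843/4294967296 → NEW=0, ERR=296463613843/4294967296
(3,4): OLD=95056957227523/549755813888 → NEW=255, ERR=-45130775313917/549755813888
(3,5): OLD=396635746442169/4398046511104 → NEW=0, ERR=396635746442169/4398046511104
(3,6): OLD=13241276664131047/70368744177664 → NEW=255, ERR=-4702753101173273/70368744177664
(4,0): OLD=289388933069/2147483648 → NEW=255, ERR=-258219397171/2147483648
(4,1): OLD=3352029066217/34359738368 → NEW=0, ERR=3352029066217/34359738368
(4,2): OLD=100534437532487/549755813888 → NEW=255, ERR=-39653295008953/549755813888
(4,3): OLD=528712941830973/4398046511104 → NEW=0, ERR=528712941830973/4398046511104
(4,4): OLD=7359306686382887/35184372088832 → NEW=255, ERR=-1612708196269273/35184372088832
(4,5): OLD=173915531146092839/1125899906842624 → NEW=255, ERR=-113188945098776281/1125899906842624
(4,6): OLD=1905371641368426817/18014398509481984 → NEW=0, ERR=1905371641368426817/18014398509481984
(5,0): OLD=93852140063691/549755813888 → NEW=255, ERR=-46335592477749/549755813888
(5,1): OLD=719401447246105/4398046511104 → NEW=255, ERR=-402100413085415/4398046511104
(5,2): OLD=5844056344772735/35184372088832 → NEW=255, ERR=-3127958537879425/35184372088832
(5,3): OLD=51107531654639643/281474976710656 → NEW=255, ERR=-20668587406577637/281474976710656
(5,4): OLD=2399780034336201673/18014398509481984 → NEW=255, ERR=-2193891585581704247/18014398509481984
(5,5): OLD=17909141920885017657/144115188075855872 → NEW=0, ERR=17909141920885017657/144115188075855872
(5,6): OLD=620589159860463295287/2305843009213693952 → NEW=255, ERR=32599192510971337527/2305843009213693952
Output grid:
  Row 0: .......  (7 black, running=7)
  Row 1: .......  (7 black, running=14)
  Row 2: .#.#.#.  (4 black, running=18)
  Row 3: #.#.#.#  (3 black, running=21)
  Row 4: #.#.##.  (3 black, running=24)
  Row 5: #####.#  (1 black, running=25)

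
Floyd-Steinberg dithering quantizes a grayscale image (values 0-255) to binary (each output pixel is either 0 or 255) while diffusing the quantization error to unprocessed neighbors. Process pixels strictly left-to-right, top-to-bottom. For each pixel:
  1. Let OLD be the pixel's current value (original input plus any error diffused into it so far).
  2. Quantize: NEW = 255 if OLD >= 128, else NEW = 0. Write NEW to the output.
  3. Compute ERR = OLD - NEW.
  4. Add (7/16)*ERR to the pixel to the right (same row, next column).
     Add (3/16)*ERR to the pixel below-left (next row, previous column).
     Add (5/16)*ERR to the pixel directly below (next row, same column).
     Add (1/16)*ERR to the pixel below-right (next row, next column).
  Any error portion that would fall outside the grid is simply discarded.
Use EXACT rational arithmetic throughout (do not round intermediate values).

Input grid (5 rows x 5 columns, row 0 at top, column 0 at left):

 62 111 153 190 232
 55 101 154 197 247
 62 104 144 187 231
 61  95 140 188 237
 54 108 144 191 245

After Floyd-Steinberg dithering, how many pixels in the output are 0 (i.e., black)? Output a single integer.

(0,0): OLD=62 → NEW=0, ERR=62
(0,1): OLD=1105/8 → NEW=255, ERR=-935/8
(0,2): OLD=13039/128 → NEW=0, ERR=13039/128
(0,3): OLD=480393/2048 → NEW=255, ERR=-41847/2048
(0,4): OLD=7309247/32768 → NEW=255, ERR=-1046593/32768
(1,0): OLD=6715/128 → NEW=0, ERR=6715/128
(1,1): OLD=113053/1024 → NEW=0, ERR=113053/1024
(1,2): OLD=7307233/32768 → NEW=255, ERR=-1048607/32768
(1,3): OLD=23198733/131072 → NEW=255, ERR=-10224627/131072
(1,4): OLD=422814087/2097152 → NEW=255, ERR=-111959673/2097152
(2,0): OLD=1623567/16384 → NEW=0, ERR=1623567/16384
(2,1): OLD=93917589/524288 → NEW=255, ERR=-39775851/524288
(2,2): OLD=780827647/8388608 → NEW=0, ERR=780827647/8388608
(2,3): OLD=25680668557/134217728 → NEW=255, ERR=-8544852083/134217728
(2,4): OLD=389957644699/2147483648 → NEW=255, ERR=-157650685541/2147483648
(3,0): OLD=652148255/8388608 → NEW=0, ERR=652148255/8388608
(3,1): OLD=8653701555/67108864 → NEW=255, ERR=-8459058765/67108864
(3,2): OLD=208869925665/2147483648 → NEW=0, ERR=208869925665/2147483648
(3,3): OLD=870633993401/4294967296 → NEW=255, ERR=-224582667079/4294967296
(3,4): OLD=12864495194813/68719476736 → NEW=255, ERR=-4658971372867/68719476736
(4,0): OLD=58690812401/1073741824 → NEW=0, ERR=58690812401/1073741824
(4,1): OLD=3972633445233/34359738368 → NEW=0, ERR=3972633445233/34359738368
(4,2): OLD=113961843272127/549755813888 → NEW=255, ERR=-26225889269313/549755813888
(4,3): OLD=1294395023447409/8796093022208 → NEW=255, ERR=-948608697215631/8796093022208
(4,4): OLD=24398736785733271/140737488355328 → NEW=255, ERR=-11489322744875369/140737488355328
Output grid:
  Row 0: .#.##  (2 black, running=2)
  Row 1: ..###  (2 black, running=4)
  Row 2: .#.##  (2 black, running=6)
  Row 3: .#.##  (2 black, running=8)
  Row 4: ..###  (2 black, running=10)

Answer: 10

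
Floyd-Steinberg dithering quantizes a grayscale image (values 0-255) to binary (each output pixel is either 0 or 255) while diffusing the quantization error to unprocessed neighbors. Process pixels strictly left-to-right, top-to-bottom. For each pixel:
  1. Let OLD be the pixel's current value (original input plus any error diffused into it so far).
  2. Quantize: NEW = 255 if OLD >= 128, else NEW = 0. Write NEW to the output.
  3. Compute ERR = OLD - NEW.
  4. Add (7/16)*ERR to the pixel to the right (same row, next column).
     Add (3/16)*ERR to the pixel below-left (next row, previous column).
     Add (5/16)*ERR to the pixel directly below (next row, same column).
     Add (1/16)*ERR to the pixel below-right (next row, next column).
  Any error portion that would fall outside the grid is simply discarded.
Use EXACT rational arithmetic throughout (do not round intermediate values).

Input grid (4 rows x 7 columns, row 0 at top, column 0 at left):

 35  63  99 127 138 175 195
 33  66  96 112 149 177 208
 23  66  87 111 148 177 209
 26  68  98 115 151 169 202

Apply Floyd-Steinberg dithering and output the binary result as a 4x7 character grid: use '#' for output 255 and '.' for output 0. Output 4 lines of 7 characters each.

Answer: ..#.###
...#.#.
.#.#.##
...#.##

Derivation:
(0,0): OLD=35 → NEW=0, ERR=35
(0,1): OLD=1253/16 → NEW=0, ERR=1253/16
(0,2): OLD=34115/256 → NEW=255, ERR=-31165/256
(0,3): OLD=302037/4096 → NEW=0, ERR=302037/4096
(0,4): OLD=11158227/65536 → NEW=255, ERR=-5553453/65536
(0,5): OLD=144626629/1048576 → NEW=255, ERR=-122760251/1048576
(0,6): OLD=2412235363/16777216 → NEW=255, ERR=-1865954717/16777216
(1,0): OLD=15007/256 → NEW=0, ERR=15007/256
(1,1): OLD=195545/2048 → NEW=0, ERR=195545/2048
(1,2): OLD=7762765/65536 → NEW=0, ERR=7762765/65536
(1,3): OLD=42826057/262144 → NEW=255, ERR=-24020663/262144
(1,4): OLD=1091991099/16777216 → NEW=0, ERR=1091991099/16777216
(1,5): OLD=19158322603/134217728 → NEW=255, ERR=-15067198037/134217728
(1,6): OLD=250854711717/2147483648 → NEW=0, ERR=250854711717/2147483648
(2,0): OLD=1940579/32768 → NEW=0, ERR=1940579/32768
(2,1): OLD=154791409/1048576 → NEW=255, ERR=-112595471/1048576
(2,2): OLD=1104341779/16777216 → NEW=0, ERR=1104341779/16777216
(2,3): OLD=17551678523/134217728 → NEW=255, ERR=-16673842117/134217728
(2,4): OLD=93645077739/1073741824 → NEW=0, ERR=93645077739/1073741824
(2,5): OLD=7079667932345/34359738368 → NEW=255, ERR=-1682065351495/34359738368
(2,6): OLD=119335681882015/549755813888 → NEW=255, ERR=-20852050659425/549755813888
(3,0): OLD=408913843/16777216 → NEW=0, ERR=408913843/16777216
(3,1): OLD=8207486007/134217728 → NEW=0, ERR=8207486007/134217728
(3,2): OLD=123822862037/1073741824 → NEW=0, ERR=123822862037/1073741824
(3,3): OLD=631776103203/4294967296 → NEW=255, ERR=-463440557277/4294967296
(3,4): OLD=62728969491379/549755813888 → NEW=0, ERR=62728969491379/549755813888
(3,5): OLD=888233703448649/4398046511104 → NEW=255, ERR=-233268156882871/4398046511104
(3,6): OLD=11532222834339671/70368744177664 → NEW=255, ERR=-6411806930964649/70368744177664
Row 0: ..#.###
Row 1: ...#.#.
Row 2: .#.#.##
Row 3: ...#.##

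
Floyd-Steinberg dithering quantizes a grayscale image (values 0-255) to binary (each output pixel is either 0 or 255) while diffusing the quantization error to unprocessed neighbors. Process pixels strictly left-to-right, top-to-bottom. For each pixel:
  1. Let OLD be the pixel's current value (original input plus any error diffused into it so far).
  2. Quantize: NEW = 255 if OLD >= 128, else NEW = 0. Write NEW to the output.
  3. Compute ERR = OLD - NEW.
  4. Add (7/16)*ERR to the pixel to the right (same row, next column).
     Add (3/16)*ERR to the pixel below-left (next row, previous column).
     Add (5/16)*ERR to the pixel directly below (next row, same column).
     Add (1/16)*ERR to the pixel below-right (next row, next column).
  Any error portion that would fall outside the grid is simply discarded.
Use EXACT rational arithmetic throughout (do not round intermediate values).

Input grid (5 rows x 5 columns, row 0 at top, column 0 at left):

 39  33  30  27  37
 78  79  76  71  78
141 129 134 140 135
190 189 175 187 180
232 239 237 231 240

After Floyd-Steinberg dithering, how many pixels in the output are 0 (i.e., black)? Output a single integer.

Answer: 11

Derivation:
(0,0): OLD=39 → NEW=0, ERR=39
(0,1): OLD=801/16 → NEW=0, ERR=801/16
(0,2): OLD=13287/256 → NEW=0, ERR=13287/256
(0,3): OLD=203601/4096 → NEW=0, ERR=203601/4096
(0,4): OLD=3850039/65536 → NEW=0, ERR=3850039/65536
(1,0): OLD=25491/256 → NEW=0, ERR=25491/256
(1,1): OLD=307973/2048 → NEW=255, ERR=-214267/2048
(1,2): OLD=3859817/65536 → NEW=0, ERR=3859817/65536
(1,3): OLD=33176821/262144 → NEW=0, ERR=33176821/262144
(1,4): OLD=649424703/4194304 → NEW=255, ERR=-420122817/4194304
(2,0): OLD=4997127/32768 → NEW=255, ERR=-3358713/32768
(2,1): OLD=72066749/1048576 → NEW=0, ERR=72066749/1048576
(2,2): OLD=3349816695/16777216 → NEW=255, ERR=-928373385/16777216
(2,3): OLD=37645572213/268435456 → NEW=255, ERR=-30805469067/268435456
(2,4): OLD=263716064755/4294967296 → NEW=0, ERR=263716064755/4294967296
(3,0): OLD=2866477207/16777216 → NEW=255, ERR=-1411712873/16777216
(3,1): OLD=21056434891/134217728 → NEW=255, ERR=-13169085749/134217728
(3,2): OLD=419014886057/4294967296 → NEW=0, ERR=419014886057/4294967296
(3,3): OLD=1734086679297/8589934592 → NEW=255, ERR=-456346641663/8589934592
(3,4): OLD=23195970770725/137438953472 → NEW=255, ERR=-11850962364635/137438953472
(4,0): OLD=402240434169/2147483648 → NEW=255, ERR=-145367896071/2147483648
(4,1): OLD=13177396837753/68719476736 → NEW=255, ERR=-4346069729927/68719476736
(4,2): OLD=245988067254583/1099511627776 → NEW=255, ERR=-34387397828297/1099511627776
(4,3): OLD=3353866054877049/17592186044416 → NEW=255, ERR=-1132141386449031/17592186044416
(4,4): OLD=51109790869921999/281474976710656 → NEW=255, ERR=-20666328191295281/281474976710656
Output grid:
  Row 0: .....  (5 black, running=5)
  Row 1: .#..#  (3 black, running=8)
  Row 2: #.##.  (2 black, running=10)
  Row 3: ##.##  (1 black, running=11)
  Row 4: #####  (0 black, running=11)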